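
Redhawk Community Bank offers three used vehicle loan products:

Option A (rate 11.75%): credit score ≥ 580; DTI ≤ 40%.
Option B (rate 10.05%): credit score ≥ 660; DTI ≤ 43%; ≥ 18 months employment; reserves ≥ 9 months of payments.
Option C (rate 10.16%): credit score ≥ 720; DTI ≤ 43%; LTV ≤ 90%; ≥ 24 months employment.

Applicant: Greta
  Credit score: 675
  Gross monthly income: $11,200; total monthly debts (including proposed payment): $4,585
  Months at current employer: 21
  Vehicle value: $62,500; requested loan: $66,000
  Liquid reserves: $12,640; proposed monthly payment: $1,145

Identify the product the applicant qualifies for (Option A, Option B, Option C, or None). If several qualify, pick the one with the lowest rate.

DTI = 4,585/11,200 = 40.9%.
LTV = 66,000/62,500 = 105.6%.
Reserves = 12,640/1,145 = 11.0 months.
Option A: score 675 ≥ 580; DTI 40.9% > 40% → does not qualify.
Option B: score 675 ≥ 660; DTI 40.9% ≤ 43%; employment 21 ≥ 18 mo; reserves 11.0 ≥ 9 mo → qualifies.
Option C: score 675 < 720; DTI 40.9% ≤ 43%; LTV 105.6% > 90%; employment 21 < 24 mo → does not qualify.

Option B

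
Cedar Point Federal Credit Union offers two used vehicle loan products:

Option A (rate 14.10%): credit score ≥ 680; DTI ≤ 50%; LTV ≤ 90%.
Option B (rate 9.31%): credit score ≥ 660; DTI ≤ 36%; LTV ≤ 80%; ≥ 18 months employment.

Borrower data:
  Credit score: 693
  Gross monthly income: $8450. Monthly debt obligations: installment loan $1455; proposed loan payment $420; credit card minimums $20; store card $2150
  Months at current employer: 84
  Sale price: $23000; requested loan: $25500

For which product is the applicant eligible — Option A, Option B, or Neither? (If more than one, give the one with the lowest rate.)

Neither

Total debts = (1,455 + 420 + 20 + 2,150) = 4,045; DTI = 4,045/8,450 = 47.9%.
LTV = 25,500/23,000 = 110.9%.
Option A: score 693 ≥ 680; DTI 47.9% ≤ 50%; LTV 110.9% > 90% → does not qualify.
Option B: score 693 ≥ 660; DTI 47.9% > 36%; LTV 110.9% > 80%; employment 84 ≥ 18 mo → does not qualify.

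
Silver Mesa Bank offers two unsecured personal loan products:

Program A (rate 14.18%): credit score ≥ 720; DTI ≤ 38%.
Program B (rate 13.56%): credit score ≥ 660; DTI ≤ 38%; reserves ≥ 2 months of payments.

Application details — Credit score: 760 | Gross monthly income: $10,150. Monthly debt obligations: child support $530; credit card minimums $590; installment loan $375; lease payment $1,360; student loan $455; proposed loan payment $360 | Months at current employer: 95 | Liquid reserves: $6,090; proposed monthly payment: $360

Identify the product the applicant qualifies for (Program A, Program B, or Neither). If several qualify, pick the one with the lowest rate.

Program B

Total debts = (530 + 590 + 375 + 1,360 + 455 + 360) = 3,670; DTI = 3,670/10,150 = 36.2%.
Reserves = 6,090/360 = 16.9 months.
Program A: score 760 ≥ 720; DTI 36.2% ≤ 38% → qualifies.
Program B: score 760 ≥ 660; DTI 36.2% ≤ 38%; reserves 16.9 ≥ 2 mo → qualifies.
Qualifying: Program A, Program B. Lowest rate is 13.56% → Program B.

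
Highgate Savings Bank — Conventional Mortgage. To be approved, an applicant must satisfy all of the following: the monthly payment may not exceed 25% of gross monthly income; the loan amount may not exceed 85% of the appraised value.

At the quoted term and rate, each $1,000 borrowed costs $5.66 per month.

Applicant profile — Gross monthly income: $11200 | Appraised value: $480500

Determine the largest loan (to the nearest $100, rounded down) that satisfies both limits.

Payment cap: 25% × $11,200 = $2,800/month.
At $5.66 per $1,000, that supports 2,800/5.66 × 1,000 ≈ $494,699 → $494,600.
LTV cap: 85% × $480,500 = $408,425 → $408,400.
Binding constraint: loan-to-value.

$408,400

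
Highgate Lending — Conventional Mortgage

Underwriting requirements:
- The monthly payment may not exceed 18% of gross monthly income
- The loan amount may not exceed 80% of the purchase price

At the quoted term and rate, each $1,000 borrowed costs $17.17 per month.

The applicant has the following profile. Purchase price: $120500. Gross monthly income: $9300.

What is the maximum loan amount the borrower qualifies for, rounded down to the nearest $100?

Payment cap: 18% × $9,300 = $1,674/month.
At $17.17 per $1,000, that supports 1,674/17.17 × 1,000 ≈ $97,495 → $97,400.
LTV cap: 80% × $120,500 = $96,400 → $96,400.
Binding constraint: loan-to-value.

$96,400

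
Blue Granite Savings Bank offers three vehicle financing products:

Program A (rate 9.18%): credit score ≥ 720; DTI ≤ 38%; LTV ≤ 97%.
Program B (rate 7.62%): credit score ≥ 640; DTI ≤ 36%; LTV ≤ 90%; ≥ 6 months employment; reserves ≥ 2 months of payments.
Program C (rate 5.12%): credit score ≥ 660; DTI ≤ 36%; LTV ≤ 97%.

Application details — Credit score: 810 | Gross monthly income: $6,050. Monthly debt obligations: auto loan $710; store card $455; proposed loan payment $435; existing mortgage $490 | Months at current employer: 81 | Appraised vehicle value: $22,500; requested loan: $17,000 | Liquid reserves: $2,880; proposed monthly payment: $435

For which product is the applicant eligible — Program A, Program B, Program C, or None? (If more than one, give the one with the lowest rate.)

Program C

Total debts = (710 + 455 + 435 + 490) = 2,090; DTI = 2,090/6,050 = 34.5%.
LTV = 17,000/22,500 = 75.6%.
Reserves = 2,880/435 = 6.6 months.
Program A: score 810 ≥ 720; DTI 34.5% ≤ 38%; LTV 75.6% ≤ 97% → qualifies.
Program B: score 810 ≥ 640; DTI 34.5% ≤ 36%; LTV 75.6% ≤ 90%; employment 81 ≥ 6 mo; reserves 6.6 ≥ 2 mo → qualifies.
Program C: score 810 ≥ 660; DTI 34.5% ≤ 36%; LTV 75.6% ≤ 97% → qualifies.
Qualifying: Program A, Program B, Program C. Lowest rate is 5.12% → Program C.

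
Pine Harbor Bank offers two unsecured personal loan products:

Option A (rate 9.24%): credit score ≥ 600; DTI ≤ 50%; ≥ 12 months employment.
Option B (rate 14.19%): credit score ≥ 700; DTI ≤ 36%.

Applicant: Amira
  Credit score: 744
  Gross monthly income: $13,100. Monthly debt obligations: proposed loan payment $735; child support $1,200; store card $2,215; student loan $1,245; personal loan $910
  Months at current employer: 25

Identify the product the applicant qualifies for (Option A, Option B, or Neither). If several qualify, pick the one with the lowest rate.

Option A

Total debts = (735 + 1,200 + 2,215 + 1,245 + 910) = 6,305; DTI = 6,305/13,100 = 48.1%.
Option A: score 744 ≥ 600; DTI 48.1% ≤ 50%; employment 25 ≥ 12 mo → qualifies.
Option B: score 744 ≥ 700; DTI 48.1% > 36% → does not qualify.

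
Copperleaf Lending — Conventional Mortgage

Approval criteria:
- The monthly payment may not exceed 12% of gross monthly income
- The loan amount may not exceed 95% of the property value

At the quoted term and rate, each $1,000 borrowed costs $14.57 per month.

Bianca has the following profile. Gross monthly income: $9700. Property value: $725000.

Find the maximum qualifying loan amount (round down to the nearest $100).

Payment cap: 12% × $9,700 = $1,164/month.
At $14.57 per $1,000, that supports 1,164/14.57 × 1,000 ≈ $79,890 → $79,800.
LTV cap: 95% × $725,000 = $688,750 → $688,700.
Binding constraint: payment-to-income.

$79,800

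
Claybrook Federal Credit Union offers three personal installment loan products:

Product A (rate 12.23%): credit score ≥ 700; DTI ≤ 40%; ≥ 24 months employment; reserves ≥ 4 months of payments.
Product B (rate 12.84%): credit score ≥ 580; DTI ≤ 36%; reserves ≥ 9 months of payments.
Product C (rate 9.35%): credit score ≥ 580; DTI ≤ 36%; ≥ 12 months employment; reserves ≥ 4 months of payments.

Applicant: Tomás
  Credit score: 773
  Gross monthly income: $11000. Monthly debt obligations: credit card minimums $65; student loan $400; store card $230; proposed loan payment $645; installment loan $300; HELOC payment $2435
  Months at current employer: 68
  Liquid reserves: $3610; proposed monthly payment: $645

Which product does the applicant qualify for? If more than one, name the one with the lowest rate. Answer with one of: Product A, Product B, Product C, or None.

Product A

Total debts = (65 + 400 + 230 + 645 + 300 + 2,435) = 4,075; DTI = 4,075/11,000 = 37%.
Reserves = 3,610/645 = 5.6 months.
Product A: score 773 ≥ 700; DTI 37% ≤ 40%; employment 68 ≥ 24 mo; reserves 5.6 ≥ 4 mo → qualifies.
Product B: score 773 ≥ 580; DTI 37% > 36%; reserves 5.6 < 9 mo → does not qualify.
Product C: score 773 ≥ 580; DTI 37% > 36%; employment 68 ≥ 12 mo; reserves 5.6 ≥ 4 mo → does not qualify.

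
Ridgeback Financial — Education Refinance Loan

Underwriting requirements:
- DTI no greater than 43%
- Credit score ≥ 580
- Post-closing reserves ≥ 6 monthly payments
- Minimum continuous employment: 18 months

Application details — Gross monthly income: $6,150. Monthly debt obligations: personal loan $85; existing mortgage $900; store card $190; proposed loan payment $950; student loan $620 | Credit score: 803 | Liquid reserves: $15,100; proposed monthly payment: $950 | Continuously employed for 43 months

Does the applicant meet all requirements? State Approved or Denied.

Total monthly debts = (85 + 900 + 190 + 950 + 620) = 2,745. DTI: 2,745 ÷ 6,150 = 44.6%, exceeds the 43% cap
Credit score 803 ≥ 580 (meets)
Liquid reserves cover 15,100/950 = 15.9 months — ≥ 6 required
Employment 43 ≥ 18 months
Fails on DTI.

Denied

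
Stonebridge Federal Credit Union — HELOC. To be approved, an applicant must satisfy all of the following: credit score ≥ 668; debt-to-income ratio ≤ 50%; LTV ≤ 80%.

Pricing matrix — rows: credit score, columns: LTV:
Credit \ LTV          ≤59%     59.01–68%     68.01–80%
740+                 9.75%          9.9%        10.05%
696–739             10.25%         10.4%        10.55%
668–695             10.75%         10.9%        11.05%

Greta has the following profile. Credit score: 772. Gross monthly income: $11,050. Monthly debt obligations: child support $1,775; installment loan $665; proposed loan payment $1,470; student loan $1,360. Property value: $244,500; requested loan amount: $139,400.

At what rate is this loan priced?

9.75%

Credit score 772 ≥ 668; Total monthly debts = (1,775 + 665 + 1,470 + 1,360) = 5,270. DTI = 5,270/11,050 = 47.7% ≤ 50%
LTV = 139,400/244,500 = 57% ≤ 80%
Score 772 is in the 740+ band; LTV 57% is in the ≤59% band → 9.75%.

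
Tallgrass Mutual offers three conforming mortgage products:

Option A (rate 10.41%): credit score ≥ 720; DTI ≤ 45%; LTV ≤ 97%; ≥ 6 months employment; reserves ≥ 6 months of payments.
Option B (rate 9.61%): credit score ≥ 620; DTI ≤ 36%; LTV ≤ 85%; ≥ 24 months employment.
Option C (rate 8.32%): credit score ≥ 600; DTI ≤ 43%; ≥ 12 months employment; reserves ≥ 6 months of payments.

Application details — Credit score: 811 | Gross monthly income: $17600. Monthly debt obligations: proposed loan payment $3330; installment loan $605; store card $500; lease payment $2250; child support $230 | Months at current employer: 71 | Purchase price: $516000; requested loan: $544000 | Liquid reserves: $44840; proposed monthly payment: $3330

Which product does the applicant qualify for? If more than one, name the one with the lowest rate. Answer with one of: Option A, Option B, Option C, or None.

Total debts = (3,330 + 605 + 500 + 2,250 + 230) = 6,915; DTI = 6,915/17,600 = 39.3%.
LTV = 544,000/516,000 = 105.4%.
Reserves = 44,840/3,330 = 13.5 months.
Option A: score 811 ≥ 720; DTI 39.3% ≤ 45%; LTV 105.4% > 97%; employment 71 ≥ 6 mo; reserves 13.5 ≥ 6 mo → does not qualify.
Option B: score 811 ≥ 620; DTI 39.3% > 36%; LTV 105.4% > 85%; employment 71 ≥ 24 mo → does not qualify.
Option C: score 811 ≥ 600; DTI 39.3% ≤ 43%; employment 71 ≥ 12 mo; reserves 13.5 ≥ 6 mo → qualifies.

Option C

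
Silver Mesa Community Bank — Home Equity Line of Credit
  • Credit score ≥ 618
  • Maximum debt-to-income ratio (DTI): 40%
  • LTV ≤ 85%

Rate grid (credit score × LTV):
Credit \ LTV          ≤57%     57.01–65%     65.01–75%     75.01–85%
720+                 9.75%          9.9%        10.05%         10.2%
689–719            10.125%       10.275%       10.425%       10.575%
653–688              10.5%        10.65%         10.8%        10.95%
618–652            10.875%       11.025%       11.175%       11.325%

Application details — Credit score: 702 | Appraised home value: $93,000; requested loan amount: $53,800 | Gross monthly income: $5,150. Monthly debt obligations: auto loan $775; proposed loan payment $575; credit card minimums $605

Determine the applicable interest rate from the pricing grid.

10.275%

Credit score 702 ≥ 618; Total monthly debts = (775 + 575 + 605) = 1,955. DTI: 1,955 ÷ 5,150 = 38%, within the 40% cap
Loan-to-value = 53,800/93,000 = 57.8% — pass (85% max)
Row: 702 falls in 689–719. Column: 57.8% falls in 57.01–65%. Rate = 10.275%.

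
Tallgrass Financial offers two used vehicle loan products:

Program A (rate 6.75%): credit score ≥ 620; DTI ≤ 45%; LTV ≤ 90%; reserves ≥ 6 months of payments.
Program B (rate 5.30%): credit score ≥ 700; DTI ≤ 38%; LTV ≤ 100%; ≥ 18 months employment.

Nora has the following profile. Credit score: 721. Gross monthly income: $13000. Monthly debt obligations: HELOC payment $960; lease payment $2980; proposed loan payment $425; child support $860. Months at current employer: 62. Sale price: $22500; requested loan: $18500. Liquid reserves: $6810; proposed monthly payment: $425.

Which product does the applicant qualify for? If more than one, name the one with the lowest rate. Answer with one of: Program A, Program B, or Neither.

Program A

Total debts = (960 + 2,980 + 425 + 860) = 5,225; DTI = 5,225/13,000 = 40.2%.
LTV = 18,500/22,500 = 82.2%.
Reserves = 6,810/425 = 16.0 months.
Program A: score 721 ≥ 620; DTI 40.2% ≤ 45%; LTV 82.2% ≤ 90%; reserves 16.0 ≥ 6 mo → qualifies.
Program B: score 721 ≥ 700; DTI 40.2% > 38%; LTV 82.2% ≤ 100%; employment 62 ≥ 18 mo → does not qualify.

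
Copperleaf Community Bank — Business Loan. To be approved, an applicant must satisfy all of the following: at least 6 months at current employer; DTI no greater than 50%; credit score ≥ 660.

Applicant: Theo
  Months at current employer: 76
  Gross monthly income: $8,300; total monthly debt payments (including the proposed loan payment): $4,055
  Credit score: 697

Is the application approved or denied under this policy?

Approved

Employment 76 ≥ 6 months
DTI: 4,055 ÷ 8,300 = 48.9%, within the 50% cap
Credit score 697 ≥ 660 (meets)
All criteria satisfied.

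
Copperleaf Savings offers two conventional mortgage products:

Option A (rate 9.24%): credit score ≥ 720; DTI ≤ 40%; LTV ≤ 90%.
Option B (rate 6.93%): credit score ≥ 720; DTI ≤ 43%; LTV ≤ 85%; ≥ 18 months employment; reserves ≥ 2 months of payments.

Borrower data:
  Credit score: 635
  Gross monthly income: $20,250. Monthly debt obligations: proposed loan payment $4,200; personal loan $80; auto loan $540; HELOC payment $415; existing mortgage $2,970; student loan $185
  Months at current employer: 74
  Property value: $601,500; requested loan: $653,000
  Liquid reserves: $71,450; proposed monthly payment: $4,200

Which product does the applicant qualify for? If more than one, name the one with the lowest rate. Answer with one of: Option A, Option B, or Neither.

Total debts = (4,200 + 80 + 540 + 415 + 2,970 + 185) = 8,390; DTI = 8,390/20,250 = 41.4%.
LTV = 653,000/601,500 = 108.6%.
Reserves = 71,450/4,200 = 17.0 months.
Option A: score 635 < 720; DTI 41.4% > 40%; LTV 108.6% > 90% → does not qualify.
Option B: score 635 < 720; DTI 41.4% ≤ 43%; LTV 108.6% > 85%; employment 74 ≥ 18 mo; reserves 17.0 ≥ 2 mo → does not qualify.

Neither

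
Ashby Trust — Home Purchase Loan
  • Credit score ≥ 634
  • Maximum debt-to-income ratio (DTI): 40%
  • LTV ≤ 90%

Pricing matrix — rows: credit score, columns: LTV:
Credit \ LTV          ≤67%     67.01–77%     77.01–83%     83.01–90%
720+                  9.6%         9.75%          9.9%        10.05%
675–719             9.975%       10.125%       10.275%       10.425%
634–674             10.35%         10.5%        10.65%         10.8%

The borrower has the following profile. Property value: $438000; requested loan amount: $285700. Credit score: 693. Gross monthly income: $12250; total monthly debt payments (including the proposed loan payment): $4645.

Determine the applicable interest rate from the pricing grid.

9.975%

Credit score 693 ≥ 634; DTI: 4,645 ÷ 12,250 = 37.9%, within the 40% cap
Loan-to-value = 285,700/438,000 = 65.2% — pass (90% max)
Credit 693 → row 675–719; LTV 65.2% → column ≤67%. Grid cell → 9.975%.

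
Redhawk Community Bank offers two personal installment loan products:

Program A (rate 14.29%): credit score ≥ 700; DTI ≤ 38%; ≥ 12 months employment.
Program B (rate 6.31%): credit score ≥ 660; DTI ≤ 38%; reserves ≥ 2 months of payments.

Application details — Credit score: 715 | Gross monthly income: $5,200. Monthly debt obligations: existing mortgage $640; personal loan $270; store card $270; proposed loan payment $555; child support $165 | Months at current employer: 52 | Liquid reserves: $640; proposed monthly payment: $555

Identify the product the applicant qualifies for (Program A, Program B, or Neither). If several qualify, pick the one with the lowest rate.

Program A

Total debts = (640 + 270 + 270 + 555 + 165) = 1,900; DTI = 1,900/5,200 = 36.5%.
Reserves = 640/555 = 1.2 months.
Program A: score 715 ≥ 700; DTI 36.5% ≤ 38%; employment 52 ≥ 12 mo → qualifies.
Program B: score 715 ≥ 660; DTI 36.5% ≤ 38%; reserves 1.2 < 2 mo → does not qualify.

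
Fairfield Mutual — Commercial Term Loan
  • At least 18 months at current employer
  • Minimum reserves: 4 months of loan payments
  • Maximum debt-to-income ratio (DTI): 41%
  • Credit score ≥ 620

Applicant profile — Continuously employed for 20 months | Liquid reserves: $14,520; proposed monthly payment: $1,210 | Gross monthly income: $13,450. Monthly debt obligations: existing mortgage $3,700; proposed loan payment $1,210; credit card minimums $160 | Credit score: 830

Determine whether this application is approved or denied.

Approved

Employment 20 ≥ 18 months
Reserves = 14,520/1,210 = 12.0 months ≥ 4
Total monthly debts = (3,700 + 1,210 + 160) = 5,070. DTI = 5,070/13,450 = 37.7% ≤ 41%
Credit score 830 ≥ 620 (meets)
All criteria satisfied.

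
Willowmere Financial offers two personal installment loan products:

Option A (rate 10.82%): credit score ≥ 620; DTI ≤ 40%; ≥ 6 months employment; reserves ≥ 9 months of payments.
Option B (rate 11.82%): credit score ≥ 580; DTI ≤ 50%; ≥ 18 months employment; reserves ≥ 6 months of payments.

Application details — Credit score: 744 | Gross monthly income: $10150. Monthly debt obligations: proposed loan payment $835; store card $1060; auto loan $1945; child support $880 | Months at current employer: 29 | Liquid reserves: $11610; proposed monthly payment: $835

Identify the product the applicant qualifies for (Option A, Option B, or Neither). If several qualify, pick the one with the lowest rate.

Total debts = (835 + 1,060 + 1,945 + 880) = 4,720; DTI = 4,720/10,150 = 46.5%.
Reserves = 11,610/835 = 13.9 months.
Option A: score 744 ≥ 620; DTI 46.5% > 40%; employment 29 ≥ 6 mo; reserves 13.9 ≥ 9 mo → does not qualify.
Option B: score 744 ≥ 580; DTI 46.5% ≤ 50%; employment 29 ≥ 18 mo; reserves 13.9 ≥ 6 mo → qualifies.

Option B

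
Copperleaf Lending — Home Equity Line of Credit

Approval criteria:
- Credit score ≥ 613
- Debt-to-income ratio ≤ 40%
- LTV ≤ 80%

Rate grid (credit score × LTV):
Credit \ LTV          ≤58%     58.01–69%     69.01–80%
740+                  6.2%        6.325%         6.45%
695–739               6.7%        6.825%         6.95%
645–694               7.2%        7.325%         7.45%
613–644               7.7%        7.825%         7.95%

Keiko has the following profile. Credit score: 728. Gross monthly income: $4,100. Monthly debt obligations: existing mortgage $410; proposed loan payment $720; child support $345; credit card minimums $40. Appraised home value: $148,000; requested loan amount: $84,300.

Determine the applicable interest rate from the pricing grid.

Credit score 728 ≥ 613; Total monthly debts = (410 + 720 + 345 + 40) = 1,515. DTI: 1,515 ÷ 4,100 = 37%, within the 40% cap
LTV = 84,300/148,000 = 57% ≤ 80%
Row: 728 falls in 695–739. Column: 57% falls in ≤58%. Rate = 6.7%.

6.7%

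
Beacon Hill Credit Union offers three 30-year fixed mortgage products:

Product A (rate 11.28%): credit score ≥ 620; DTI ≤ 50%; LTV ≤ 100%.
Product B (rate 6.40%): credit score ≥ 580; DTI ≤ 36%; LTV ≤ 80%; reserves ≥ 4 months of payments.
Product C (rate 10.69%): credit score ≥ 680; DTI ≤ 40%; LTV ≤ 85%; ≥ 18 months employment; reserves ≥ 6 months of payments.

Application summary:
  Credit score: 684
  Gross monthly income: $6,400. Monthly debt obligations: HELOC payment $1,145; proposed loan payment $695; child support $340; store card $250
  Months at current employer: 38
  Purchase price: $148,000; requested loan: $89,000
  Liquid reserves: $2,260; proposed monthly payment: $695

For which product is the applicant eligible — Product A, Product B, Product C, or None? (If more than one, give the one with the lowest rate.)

Total debts = (1,145 + 695 + 340 + 250) = 2,430; DTI = 2,430/6,400 = 38%.
LTV = 89,000/148,000 = 60.1%.
Reserves = 2,260/695 = 3.3 months.
Product A: score 684 ≥ 620; DTI 38% ≤ 50%; LTV 60.1% ≤ 100% → qualifies.
Product B: score 684 ≥ 580; DTI 38% > 36%; LTV 60.1% ≤ 80%; reserves 3.3 < 4 mo → does not qualify.
Product C: score 684 ≥ 680; DTI 38% ≤ 40%; LTV 60.1% ≤ 85%; employment 38 ≥ 18 mo; reserves 3.3 < 6 mo → does not qualify.

Product A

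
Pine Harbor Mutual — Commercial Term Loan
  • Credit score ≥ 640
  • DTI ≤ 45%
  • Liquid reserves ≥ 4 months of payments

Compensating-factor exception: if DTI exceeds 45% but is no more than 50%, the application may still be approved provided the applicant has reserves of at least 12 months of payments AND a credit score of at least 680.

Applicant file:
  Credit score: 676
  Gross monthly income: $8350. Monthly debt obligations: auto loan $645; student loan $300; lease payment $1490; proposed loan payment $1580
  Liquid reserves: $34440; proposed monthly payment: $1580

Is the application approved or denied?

Denied

Credit score 676 ≥ 640 (meets base)
Total debts = (645 + 300 + 1,490 + 1,580) = 4,015. DTI = 4,015/8,350 = 48.1% > 45% — standard DTI limit exceeded.
Reserves = 34,440/1,580 = 21.8 months ≥ 4
DTI 48.1% is within the 45%–50% exception band; checking compensating factors.
Reserves 21.8 ≥ 12 months; credit score 676 < 680.
Compensating-factor requirement not fully met.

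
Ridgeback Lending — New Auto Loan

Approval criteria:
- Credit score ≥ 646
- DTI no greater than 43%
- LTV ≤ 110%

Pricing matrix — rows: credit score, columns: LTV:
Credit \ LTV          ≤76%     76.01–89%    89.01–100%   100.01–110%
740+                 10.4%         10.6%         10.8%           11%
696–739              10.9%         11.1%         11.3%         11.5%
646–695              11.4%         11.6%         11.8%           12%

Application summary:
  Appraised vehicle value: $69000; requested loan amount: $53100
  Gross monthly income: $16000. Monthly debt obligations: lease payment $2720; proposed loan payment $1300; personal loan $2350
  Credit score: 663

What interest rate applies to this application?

Credit score 663 ≥ 646; Total monthly debts = (2,720 + 1,300 + 2,350) = 6,370. Debt-to-income = 6,370/16,000 = 39.8% — meets 43% limit
LTV: 53,100 ÷ 69,000 = 77%, within 110% cap
Score 663 is in the 646–695 band; LTV 77% is in the 76.01–89% band → 11.6%.

11.6%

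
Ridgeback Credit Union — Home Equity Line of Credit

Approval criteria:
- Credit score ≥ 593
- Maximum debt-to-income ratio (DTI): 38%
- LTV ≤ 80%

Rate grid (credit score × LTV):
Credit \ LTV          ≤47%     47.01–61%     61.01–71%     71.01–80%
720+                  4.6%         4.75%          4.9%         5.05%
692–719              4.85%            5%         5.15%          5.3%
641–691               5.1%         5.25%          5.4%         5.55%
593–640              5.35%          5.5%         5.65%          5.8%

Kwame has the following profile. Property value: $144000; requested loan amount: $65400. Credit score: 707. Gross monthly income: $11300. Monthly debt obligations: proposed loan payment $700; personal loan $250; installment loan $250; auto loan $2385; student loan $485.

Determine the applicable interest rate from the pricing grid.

4.85%

Credit score 707 ≥ 593; Total monthly debts = (700 + 250 + 250 + 2,385 + 485) = 4,070. DTI: 4,070 ÷ 11,300 = 36%, within the 38% cap
Loan-to-value = 65,400/144,000 = 45.4% — pass (80% max)
Score 707 is in the 692–719 band; LTV 45.4% is in the ≤47% band → 4.85%.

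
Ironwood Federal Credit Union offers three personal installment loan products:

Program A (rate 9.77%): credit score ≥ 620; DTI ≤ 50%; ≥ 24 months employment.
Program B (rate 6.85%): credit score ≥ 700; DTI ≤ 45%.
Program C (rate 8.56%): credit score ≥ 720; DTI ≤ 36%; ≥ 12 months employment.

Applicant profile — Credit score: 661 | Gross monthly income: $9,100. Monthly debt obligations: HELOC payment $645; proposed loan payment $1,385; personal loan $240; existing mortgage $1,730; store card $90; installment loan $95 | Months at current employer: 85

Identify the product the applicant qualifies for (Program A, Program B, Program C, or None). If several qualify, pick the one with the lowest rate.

Program A

Total debts = (645 + 1,385 + 240 + 1,730 + 90 + 95) = 4,185; DTI = 4,185/9,100 = 46%.
Program A: score 661 ≥ 620; DTI 46% ≤ 50%; employment 85 ≥ 24 mo → qualifies.
Program B: score 661 < 700; DTI 46% > 45% → does not qualify.
Program C: score 661 < 720; DTI 46% > 36%; employment 85 ≥ 12 mo → does not qualify.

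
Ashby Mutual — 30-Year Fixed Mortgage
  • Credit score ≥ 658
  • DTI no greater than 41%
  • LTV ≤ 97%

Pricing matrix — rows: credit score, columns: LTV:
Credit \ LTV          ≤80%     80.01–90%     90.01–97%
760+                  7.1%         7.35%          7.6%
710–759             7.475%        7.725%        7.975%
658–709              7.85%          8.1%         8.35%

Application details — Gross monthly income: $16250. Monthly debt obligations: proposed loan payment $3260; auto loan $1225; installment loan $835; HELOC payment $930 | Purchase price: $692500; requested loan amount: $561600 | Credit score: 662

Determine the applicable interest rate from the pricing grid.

8.1%

Credit score 662 ≥ 658; Total monthly debts = (3,260 + 1,225 + 835 + 930) = 6,250. Debt-to-income = 6,250/16,250 = 38.5% — meets 41% limit
Loan-to-value = 561,600/692,500 = 81.1% — pass (97% max)
Row: 662 falls in 658–709. Column: 81.1% falls in 80.01–90%. Rate = 8.1%.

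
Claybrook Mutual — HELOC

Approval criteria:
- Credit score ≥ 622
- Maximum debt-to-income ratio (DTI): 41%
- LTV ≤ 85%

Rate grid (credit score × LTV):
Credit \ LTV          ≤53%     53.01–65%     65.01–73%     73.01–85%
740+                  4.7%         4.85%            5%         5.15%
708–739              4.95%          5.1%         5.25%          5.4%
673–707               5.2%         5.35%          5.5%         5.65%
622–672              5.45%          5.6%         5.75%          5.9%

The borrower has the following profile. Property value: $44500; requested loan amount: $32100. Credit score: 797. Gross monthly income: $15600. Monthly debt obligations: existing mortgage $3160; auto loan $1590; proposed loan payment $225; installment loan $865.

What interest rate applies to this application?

Credit score 797 ≥ 622; Total monthly debts = (3,160 + 1,590 + 225 + 865) = 5,840. DTI: 5,840 ÷ 15,600 = 37.4%, within the 41% cap
LTV = 32,100/44,500 = 72.1% ≤ 85%
Row: 797 falls in 740+. Column: 72.1% falls in 65.01–73%. Rate = 5%.

5%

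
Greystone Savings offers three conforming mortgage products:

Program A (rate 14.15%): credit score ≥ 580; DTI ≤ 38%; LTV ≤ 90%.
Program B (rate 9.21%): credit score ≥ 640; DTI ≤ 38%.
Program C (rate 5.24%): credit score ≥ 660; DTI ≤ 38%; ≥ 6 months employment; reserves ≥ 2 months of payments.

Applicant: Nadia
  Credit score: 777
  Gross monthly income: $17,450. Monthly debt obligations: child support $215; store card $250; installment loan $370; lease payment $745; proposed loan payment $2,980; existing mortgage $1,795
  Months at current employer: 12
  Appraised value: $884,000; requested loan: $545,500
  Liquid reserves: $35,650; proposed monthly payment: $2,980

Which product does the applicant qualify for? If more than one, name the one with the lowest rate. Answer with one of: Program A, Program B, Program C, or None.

Total debts = (215 + 250 + 370 + 745 + 2,980 + 1,795) = 6,355; DTI = 6,355/17,450 = 36.4%.
LTV = 545,500/884,000 = 61.7%.
Reserves = 35,650/2,980 = 12.0 months.
Program A: score 777 ≥ 580; DTI 36.4% ≤ 38%; LTV 61.7% ≤ 90% → qualifies.
Program B: score 777 ≥ 640; DTI 36.4% ≤ 38% → qualifies.
Program C: score 777 ≥ 660; DTI 36.4% ≤ 38%; employment 12 ≥ 6 mo; reserves 12.0 ≥ 2 mo → qualifies.
Qualifying: Program A, Program B, Program C. Lowest rate is 5.24% → Program C.

Program C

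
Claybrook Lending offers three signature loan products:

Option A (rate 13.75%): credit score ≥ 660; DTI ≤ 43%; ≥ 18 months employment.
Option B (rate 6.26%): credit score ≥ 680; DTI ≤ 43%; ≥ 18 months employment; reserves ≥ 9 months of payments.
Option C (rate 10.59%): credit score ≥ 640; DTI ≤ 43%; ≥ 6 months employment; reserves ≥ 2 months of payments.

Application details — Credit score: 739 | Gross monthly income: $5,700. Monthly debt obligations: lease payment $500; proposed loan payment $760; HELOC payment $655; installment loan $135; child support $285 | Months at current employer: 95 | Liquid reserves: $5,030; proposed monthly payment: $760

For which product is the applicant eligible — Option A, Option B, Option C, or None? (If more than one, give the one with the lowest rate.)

Option C

Total debts = (500 + 760 + 655 + 135 + 285) = 2,335; DTI = 2,335/5,700 = 41%.
Reserves = 5,030/760 = 6.6 months.
Option A: score 739 ≥ 660; DTI 41% ≤ 43%; employment 95 ≥ 18 mo → qualifies.
Option B: score 739 ≥ 680; DTI 41% ≤ 43%; employment 95 ≥ 18 mo; reserves 6.6 < 9 mo → does not qualify.
Option C: score 739 ≥ 640; DTI 41% ≤ 43%; employment 95 ≥ 6 mo; reserves 6.6 ≥ 2 mo → qualifies.
Qualifying: Option A, Option C. Lowest rate is 10.59% → Option C.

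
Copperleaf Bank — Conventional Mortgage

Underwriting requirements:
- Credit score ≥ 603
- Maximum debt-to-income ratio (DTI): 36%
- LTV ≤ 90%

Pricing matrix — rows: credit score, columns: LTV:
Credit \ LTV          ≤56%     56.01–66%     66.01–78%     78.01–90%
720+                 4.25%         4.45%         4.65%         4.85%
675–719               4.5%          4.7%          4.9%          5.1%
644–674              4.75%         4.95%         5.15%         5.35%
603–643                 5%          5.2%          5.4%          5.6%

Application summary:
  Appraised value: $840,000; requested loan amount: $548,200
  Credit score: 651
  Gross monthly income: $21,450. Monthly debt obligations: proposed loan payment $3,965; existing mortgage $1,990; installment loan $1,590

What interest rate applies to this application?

4.95%

Credit score 651 ≥ 603; Total monthly debts = (3,965 + 1,990 + 1,590) = 7,545. DTI: 7,545 ÷ 21,450 = 35.2%, within the 36% cap
LTV: 548,200 ÷ 840,000 = 65.3%, within 90% cap
Score 651 is in the 644–674 band; LTV 65.3% is in the 56.01–66% band → 4.95%.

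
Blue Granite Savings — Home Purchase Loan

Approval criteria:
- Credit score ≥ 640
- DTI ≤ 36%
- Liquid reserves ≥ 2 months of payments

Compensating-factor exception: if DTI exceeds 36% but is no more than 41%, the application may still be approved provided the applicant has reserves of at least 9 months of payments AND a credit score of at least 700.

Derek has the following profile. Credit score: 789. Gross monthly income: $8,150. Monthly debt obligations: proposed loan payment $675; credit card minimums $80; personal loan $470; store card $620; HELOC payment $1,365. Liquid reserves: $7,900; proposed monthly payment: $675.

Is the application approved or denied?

Credit score 789 ≥ 640 (meets base)
Total debts = (675 + 80 + 470 + 620 + 1,365) = 3,210. DTI: 3,210 ÷ 8,150 = 39.4%, over the 36% base limit.
Reserves: 7,900 ÷ 675 = 11.7 months (meets 2-month minimum)
DTI 39.4% is within the 36%–41% exception band; checking compensating factors.
Reserves 11.7 ≥ 9 months; credit score 789 ≥ 700.
Both compensating conditions met → exception applies.

Approved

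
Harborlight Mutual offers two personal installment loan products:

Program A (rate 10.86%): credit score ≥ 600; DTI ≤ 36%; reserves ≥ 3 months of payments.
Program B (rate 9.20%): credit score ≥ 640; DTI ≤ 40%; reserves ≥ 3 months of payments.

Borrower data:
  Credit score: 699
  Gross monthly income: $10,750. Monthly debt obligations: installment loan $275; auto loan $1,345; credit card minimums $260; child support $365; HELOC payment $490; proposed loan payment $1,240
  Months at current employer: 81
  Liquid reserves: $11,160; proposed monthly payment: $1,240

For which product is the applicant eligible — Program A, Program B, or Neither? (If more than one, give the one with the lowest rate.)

Total debts = (275 + 1,345 + 260 + 365 + 490 + 1,240) = 3,975; DTI = 3,975/10,750 = 37%.
Reserves = 11,160/1,240 = 9.0 months.
Program A: score 699 ≥ 600; DTI 37% > 36%; reserves 9.0 ≥ 3 mo → does not qualify.
Program B: score 699 ≥ 640; DTI 37% ≤ 40%; reserves 9.0 ≥ 3 mo → qualifies.

Program B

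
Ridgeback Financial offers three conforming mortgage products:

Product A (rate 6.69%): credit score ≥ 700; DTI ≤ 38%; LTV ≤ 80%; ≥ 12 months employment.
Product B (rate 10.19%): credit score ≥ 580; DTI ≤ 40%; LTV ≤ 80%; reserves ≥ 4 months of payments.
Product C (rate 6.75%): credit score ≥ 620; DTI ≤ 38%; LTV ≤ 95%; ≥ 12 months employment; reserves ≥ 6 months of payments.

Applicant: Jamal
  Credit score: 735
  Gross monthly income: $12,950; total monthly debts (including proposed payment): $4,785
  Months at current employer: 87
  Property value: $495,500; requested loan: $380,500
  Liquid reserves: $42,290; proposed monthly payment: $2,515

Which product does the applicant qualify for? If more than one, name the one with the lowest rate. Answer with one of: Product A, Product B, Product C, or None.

Product A

DTI = 4,785/12,950 = 36.9%.
LTV = 380,500/495,500 = 76.8%.
Reserves = 42,290/2,515 = 16.8 months.
Product A: score 735 ≥ 700; DTI 36.9% ≤ 38%; LTV 76.8% ≤ 80%; employment 87 ≥ 12 mo → qualifies.
Product B: score 735 ≥ 580; DTI 36.9% ≤ 40%; LTV 76.8% ≤ 80%; reserves 16.8 ≥ 4 mo → qualifies.
Product C: score 735 ≥ 620; DTI 36.9% ≤ 38%; LTV 76.8% ≤ 95%; employment 87 ≥ 12 mo; reserves 16.8 ≥ 6 mo → qualifies.
Qualifying: Product A, Product B, Product C. Lowest rate is 6.69% → Product A.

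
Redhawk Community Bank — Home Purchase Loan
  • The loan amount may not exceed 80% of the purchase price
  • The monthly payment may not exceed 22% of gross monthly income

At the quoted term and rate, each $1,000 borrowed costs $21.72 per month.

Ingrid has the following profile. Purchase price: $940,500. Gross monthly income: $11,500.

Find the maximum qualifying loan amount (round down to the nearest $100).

$116,400

Payment cap: 22% × $11,500 = $2,530/month.
At $21.72 per $1,000, that supports 2,530/21.72 × 1,000 ≈ $116,482 → $116,400.
LTV cap: 80% × $940,500 = $752,400 → $752,400.
Binding constraint: payment-to-income.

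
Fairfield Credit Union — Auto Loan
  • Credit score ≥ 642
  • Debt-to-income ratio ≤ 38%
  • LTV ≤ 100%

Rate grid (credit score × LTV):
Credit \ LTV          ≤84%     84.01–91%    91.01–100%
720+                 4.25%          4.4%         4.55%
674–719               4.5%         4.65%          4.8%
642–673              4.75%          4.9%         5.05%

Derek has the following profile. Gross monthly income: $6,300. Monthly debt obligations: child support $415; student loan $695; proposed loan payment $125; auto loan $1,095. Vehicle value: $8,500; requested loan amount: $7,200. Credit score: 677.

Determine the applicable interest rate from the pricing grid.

Credit score 677 ≥ 642; Total monthly debts = (415 + 695 + 125 + 1,095) = 2,330. DTI = 2,330/6,300 = 37% ≤ 38%
Loan-to-value = 7,200/8,500 = 84.7% — pass (100% max)
Credit 677 → row 674–719; LTV 84.7% → column 84.01–91%. Grid cell → 4.65%.

4.65%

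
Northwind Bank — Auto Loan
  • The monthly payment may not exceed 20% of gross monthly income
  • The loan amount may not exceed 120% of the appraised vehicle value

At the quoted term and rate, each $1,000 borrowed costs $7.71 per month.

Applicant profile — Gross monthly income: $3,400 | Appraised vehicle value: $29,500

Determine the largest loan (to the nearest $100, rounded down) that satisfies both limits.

Payment cap: 20% × $3,400 = $680/month.
At $7.71 per $1,000, that supports 680/7.71 × 1,000 ≈ $88,197 → $88,100.
LTV cap: 120% × $29,500 = $35,400 → $35,400.
Binding constraint: loan-to-value.

$35,400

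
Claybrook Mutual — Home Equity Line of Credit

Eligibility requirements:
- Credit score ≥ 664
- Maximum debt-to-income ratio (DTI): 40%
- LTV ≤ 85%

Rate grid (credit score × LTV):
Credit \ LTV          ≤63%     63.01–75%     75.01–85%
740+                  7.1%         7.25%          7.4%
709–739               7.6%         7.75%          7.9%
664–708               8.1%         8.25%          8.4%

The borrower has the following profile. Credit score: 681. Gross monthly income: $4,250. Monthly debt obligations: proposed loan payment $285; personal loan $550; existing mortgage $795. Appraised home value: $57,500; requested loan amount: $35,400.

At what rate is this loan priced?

Credit score 681 ≥ 664; Total monthly debts = (285 + 550 + 795) = 1,630. Debt-to-income = 1,630/4,250 = 38.4% — meets 40% limit
LTV: 35,400 ÷ 57,500 = 61.6%, within 85% cap
Credit 681 → row 664–708; LTV 61.6% → column ≤63%. Grid cell → 8.1%.

8.1%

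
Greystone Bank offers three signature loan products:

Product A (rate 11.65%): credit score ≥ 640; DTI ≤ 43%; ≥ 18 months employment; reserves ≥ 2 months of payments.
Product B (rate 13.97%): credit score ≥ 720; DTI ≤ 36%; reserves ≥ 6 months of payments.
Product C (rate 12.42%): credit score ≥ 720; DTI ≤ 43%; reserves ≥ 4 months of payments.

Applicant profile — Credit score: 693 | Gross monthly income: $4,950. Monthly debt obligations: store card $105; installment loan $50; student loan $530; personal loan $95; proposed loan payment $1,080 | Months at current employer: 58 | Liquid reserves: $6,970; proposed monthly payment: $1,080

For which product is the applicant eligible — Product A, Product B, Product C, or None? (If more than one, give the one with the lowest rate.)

Total debts = (105 + 50 + 530 + 95 + 1,080) = 1,860; DTI = 1,860/4,950 = 37.6%.
Reserves = 6,970/1,080 = 6.5 months.
Product A: score 693 ≥ 640; DTI 37.6% ≤ 43%; employment 58 ≥ 18 mo; reserves 6.5 ≥ 2 mo → qualifies.
Product B: score 693 < 720; DTI 37.6% > 36%; reserves 6.5 ≥ 6 mo → does not qualify.
Product C: score 693 < 720; DTI 37.6% ≤ 43%; reserves 6.5 ≥ 4 mo → does not qualify.

Product A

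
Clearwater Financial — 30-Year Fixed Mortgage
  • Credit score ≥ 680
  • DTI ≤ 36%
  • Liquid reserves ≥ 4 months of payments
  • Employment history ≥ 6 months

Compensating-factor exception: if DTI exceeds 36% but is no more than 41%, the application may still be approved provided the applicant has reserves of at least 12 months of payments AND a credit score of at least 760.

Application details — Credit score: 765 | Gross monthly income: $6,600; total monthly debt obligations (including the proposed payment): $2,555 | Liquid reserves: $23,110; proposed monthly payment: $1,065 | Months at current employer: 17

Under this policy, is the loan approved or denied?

Approved

Credit score 765 ≥ 680 (meets base)
DTI: 2,555 ÷ 6,600 = 38.7%, over the 36% base limit.
Reserves: 23,110 ÷ 1,065 = 21.7 months (meets 4-month minimum)
Employment 17 ≥ 6 months
38.7% falls in the override range (36%–41%), so the compensating-factor test applies.
Reserves 21.7 ≥ 12 months; credit score 765 ≥ 760.
Both override conditions satisfied; DTI exception granted.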